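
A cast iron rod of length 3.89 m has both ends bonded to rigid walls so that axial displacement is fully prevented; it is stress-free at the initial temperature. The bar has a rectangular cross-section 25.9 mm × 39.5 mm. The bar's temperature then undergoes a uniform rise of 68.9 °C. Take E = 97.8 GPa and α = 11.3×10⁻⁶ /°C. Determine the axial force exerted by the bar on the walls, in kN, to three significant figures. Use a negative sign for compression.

-77.9 kN

Free thermal expansion αLΔT = 11.3e-6 · 3890 · 68.9 = 3.029 mm.
The walls impose strain ε = −(3.029)/3890 = -7.7857e-04; σ = Eε = 97800 · -7.7857e-04 = -76.14 MPa.
Wall reaction R = σ·A = -76.14·1023 = -77900 N = -77.9 kN.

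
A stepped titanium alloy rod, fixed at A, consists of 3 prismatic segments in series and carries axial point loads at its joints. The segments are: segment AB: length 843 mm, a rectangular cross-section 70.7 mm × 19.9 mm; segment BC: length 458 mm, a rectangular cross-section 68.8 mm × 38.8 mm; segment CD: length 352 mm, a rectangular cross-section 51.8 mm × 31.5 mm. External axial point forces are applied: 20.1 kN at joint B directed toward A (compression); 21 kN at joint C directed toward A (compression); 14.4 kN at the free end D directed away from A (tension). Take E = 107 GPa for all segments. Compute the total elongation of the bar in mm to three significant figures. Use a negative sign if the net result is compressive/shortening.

Internal axial forces (sectioning from the free end, tension +): N_CD = 14.4 kN, N_BC = -6.6 kN, N_AB = -26.7 kN.
A_AB = 1407 mm².
A_BC = 2669 mm².
A_CD = 1632 mm².
δ_AB = -26700·843/(1407·107000) = -0.1495 mm
δ_BC = -6600·458/(2669·107000) = -0.01058 mm
δ_CD = 14400·352/(1632·107000) = 0.02903 mm
δ = Σδ_i = -0.1311 mm.

-0.131 mm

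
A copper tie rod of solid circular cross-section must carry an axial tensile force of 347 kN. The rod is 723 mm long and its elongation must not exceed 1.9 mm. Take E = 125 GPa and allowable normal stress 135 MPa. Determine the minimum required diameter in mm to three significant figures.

57.2 mm

Required area A ≥ P/σ_allow = 347000/135 = 2570 mm².
For a solid circular section, d ≥ √(4A/π) = 57.21 mm.
Elongation limit: A ≥ PL/(Eδ_allow) = 347000·723/(125000·1.9) = 1056 mm² ⇒ d ≥ 36.67 mm.
The stress limit governs.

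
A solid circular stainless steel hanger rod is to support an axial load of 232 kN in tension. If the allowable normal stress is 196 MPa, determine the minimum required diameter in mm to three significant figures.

38.8 mm

Required area A ≥ P/σ_allow = 232000/196 = 1184 mm².
For a solid circular section, d ≥ √(4A/π) = 38.82 mm.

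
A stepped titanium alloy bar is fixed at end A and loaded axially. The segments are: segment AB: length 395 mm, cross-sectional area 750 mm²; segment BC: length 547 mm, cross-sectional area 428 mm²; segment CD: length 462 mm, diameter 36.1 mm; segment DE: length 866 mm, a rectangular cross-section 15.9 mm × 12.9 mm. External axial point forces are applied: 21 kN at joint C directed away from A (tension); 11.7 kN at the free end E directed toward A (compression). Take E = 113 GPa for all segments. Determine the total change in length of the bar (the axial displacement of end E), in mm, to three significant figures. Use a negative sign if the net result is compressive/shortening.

Internal axial forces (sectioning from the free end, tension +): N_DE = -11.7 kN, N_CD = -11.7 kN, N_BC = 9.3 kN, N_AB = 9.3 kN.
A_CD = 1024 mm².
A_DE = 205.1 mm².
δ_AB = 9300·395/(750·113000) = 0.04335 mm
δ_BC = 9300·547/(428·113000) = 0.1052 mm
δ_CD = -11700·462/(1024·113000) = -0.04674 mm
δ_DE = -11700·866/(205.1·113000) = -0.4372 mm
δ = Σδ_i = -0.3354 mm.

-0.335 mm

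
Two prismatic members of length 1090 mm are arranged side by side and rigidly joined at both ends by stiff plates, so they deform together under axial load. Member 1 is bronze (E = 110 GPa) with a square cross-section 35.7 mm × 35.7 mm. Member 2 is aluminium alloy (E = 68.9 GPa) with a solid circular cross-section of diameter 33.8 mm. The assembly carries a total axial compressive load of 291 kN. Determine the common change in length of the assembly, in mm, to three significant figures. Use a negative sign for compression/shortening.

-1.57 mm

A_1 = 1274 mm².
A_2 = 897.3 mm².
Equal strain + equilibrium ⇒ each member carries load in proportion to AE: A₁E₁ = 140200000 N, A₂E₂ = 61820000 N, ΣAE = 202000000 N.
δ = PL/ΣAE = -291000·1090/202000000 = -1.57 mm.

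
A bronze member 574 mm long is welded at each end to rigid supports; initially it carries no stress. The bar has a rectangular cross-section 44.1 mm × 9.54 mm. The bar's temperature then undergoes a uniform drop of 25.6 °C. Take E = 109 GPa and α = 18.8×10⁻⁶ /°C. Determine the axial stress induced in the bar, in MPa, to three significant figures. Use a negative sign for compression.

Free thermal expansion αLΔT = 18.8e-6 · 574 · -25.6 = -0.2763 mm.
The walls impose strain ε = −(-0.2763)/574 = 4.8128e-04; σ = Eε = 109000 · 4.8128e-04 = 52.46 MPa.

52.5 MPa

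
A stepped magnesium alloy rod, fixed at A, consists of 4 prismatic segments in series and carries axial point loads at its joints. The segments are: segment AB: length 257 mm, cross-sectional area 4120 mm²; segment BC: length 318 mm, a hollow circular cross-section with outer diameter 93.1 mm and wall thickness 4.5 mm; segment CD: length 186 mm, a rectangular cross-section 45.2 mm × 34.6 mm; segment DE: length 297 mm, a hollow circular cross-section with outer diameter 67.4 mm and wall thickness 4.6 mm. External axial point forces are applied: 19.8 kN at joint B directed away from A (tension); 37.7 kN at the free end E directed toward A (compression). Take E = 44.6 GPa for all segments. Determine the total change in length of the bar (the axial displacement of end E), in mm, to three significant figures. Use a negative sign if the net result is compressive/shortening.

-0.617 mm

Internal axial forces (sectioning from the free end, tension +): N_DE = -37.7 kN, N_CD = -37.7 kN, N_BC = -37.7 kN, N_AB = -17.9 kN.
A_BC = 1253 mm².
A_CD = 1564 mm².
A_DE = 907.5 mm².
δ_AB = -17900·257/(4120·44600) = -0.02504 mm
δ_BC = -37700·318/(1253·44600) = -0.2146 mm
δ_CD = -37700·186/(1564·44600) = -0.1005 mm
δ_DE = -37700·297/(907.5·44600) = -0.2766 mm
δ = Σδ_i = -0.6168 mm.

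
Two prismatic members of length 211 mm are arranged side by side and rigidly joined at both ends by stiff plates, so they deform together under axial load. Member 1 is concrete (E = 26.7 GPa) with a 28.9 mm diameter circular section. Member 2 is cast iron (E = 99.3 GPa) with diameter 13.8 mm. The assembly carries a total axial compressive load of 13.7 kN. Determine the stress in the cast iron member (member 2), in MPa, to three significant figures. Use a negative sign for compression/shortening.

-42.0 MPa

A_1 = 656 mm².
A_2 = 149.6 mm².
Equal strain + equilibrium ⇒ each member carries load in proportion to AE: A₁E₁ = 17510000 N, A₂E₂ = 14850000 N, ΣAE = 32370000 N.
σ₂ = P·E₂/ΣAE = -13700·99300/32370000 = -42.03 MPa.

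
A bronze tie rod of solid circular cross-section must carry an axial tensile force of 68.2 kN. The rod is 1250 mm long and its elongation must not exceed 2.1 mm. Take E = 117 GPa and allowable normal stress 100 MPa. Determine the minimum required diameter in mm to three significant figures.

29.5 mm

Required area A ≥ P/σ_allow = 68200/100 = 682 mm².
For a solid circular section, d ≥ √(4A/π) = 29.47 mm.
Elongation limit: A ≥ PL/(Eδ_allow) = 68200·1250/(117000·2.1) = 347 mm² ⇒ d ≥ 21.02 mm.
The stress limit governs.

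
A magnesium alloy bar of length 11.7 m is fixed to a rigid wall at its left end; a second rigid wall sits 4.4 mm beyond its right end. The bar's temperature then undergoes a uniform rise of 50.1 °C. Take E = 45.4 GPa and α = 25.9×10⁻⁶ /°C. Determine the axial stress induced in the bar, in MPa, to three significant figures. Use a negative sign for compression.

-41.8 MPa

Free thermal expansion αLΔT = 25.9e-6 · 11700 · 50.1 = 15.18 mm.
The walls engage after the gap closes; constrained expansion = 15.18 − 4.4 = 10.78 mm.
The walls impose strain ε = −(10.78)/11700 = -9.2152e-04; σ = Eε = 45400 · -9.2152e-04 = -41.84 MPa.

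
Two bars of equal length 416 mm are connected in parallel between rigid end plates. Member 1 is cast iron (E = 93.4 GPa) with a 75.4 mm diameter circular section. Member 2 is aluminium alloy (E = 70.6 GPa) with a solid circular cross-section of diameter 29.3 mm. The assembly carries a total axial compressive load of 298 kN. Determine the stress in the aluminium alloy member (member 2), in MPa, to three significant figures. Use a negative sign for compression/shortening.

A_1 = 4465 mm².
A_2 = 674.3 mm².
Equal strain + equilibrium ⇒ each member carries load in proportion to AE: A₁E₁ = 417000000 N, A₂E₂ = 47600000 N, ΣAE = 464600000 N.
σ₂ = P·E₂/ΣAE = -298000·70600/464600000 = -45.28 MPa.

-45.3 MPa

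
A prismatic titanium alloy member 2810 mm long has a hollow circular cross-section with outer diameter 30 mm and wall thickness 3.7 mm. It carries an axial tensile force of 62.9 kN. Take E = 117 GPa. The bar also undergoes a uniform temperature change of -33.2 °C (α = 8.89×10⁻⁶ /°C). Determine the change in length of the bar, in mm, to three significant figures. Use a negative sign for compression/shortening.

A = 305.7 mm².
δ_mech = NL/(AE) = 62900·2810/(305.7·117000) = 4.942 mm.
δ_thermal = αLΔT = 8.89e-6·2810·-33.2 = -0.8294 mm.
δ = δ_mech + δ_thermal = 4.112 mm.

4.11 mm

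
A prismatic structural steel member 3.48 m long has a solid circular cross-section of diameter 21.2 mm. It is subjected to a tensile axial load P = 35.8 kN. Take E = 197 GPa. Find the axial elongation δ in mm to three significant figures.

1.79 mm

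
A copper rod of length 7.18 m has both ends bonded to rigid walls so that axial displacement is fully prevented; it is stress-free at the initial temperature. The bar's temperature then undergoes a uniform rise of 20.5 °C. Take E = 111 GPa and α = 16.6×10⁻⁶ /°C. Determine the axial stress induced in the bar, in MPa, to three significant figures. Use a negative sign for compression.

-37.8 MPa

Free thermal expansion αLΔT = 16.6e-6 · 7180 · 20.5 = 2.443 mm.
The walls impose strain ε = −(2.443)/7180 = -3.4030e-04; σ = Eε = 111000 · -3.4030e-04 = -37.77 MPa.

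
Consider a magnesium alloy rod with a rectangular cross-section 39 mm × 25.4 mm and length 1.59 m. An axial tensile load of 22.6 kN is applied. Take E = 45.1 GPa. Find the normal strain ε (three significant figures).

5.06e-04

A = 990.6 mm².
σ = N/A = 22.81 MPa; ε = σ/E = 22.81/45100 = 5.059e-04.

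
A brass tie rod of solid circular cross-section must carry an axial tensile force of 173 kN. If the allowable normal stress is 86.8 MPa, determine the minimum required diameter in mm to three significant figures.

Required area A ≥ P/σ_allow = 173000/86.8 = 1993 mm².
For a solid circular section, d ≥ √(4A/π) = 50.38 mm.

50.4 mm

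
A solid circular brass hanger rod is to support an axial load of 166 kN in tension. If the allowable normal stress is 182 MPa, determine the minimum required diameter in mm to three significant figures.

34.1 mm

Required area A ≥ P/σ_allow = 166000/182 = 912.1 mm².
For a solid circular section, d ≥ √(4A/π) = 34.08 mm.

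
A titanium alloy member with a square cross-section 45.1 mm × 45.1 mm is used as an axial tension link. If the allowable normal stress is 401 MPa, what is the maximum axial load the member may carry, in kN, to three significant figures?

816 kN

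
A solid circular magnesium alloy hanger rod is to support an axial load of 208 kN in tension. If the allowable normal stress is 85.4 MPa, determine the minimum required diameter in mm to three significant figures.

55.7 mm

Required area A ≥ P/σ_allow = 208000/85.4 = 2436 mm².
For a solid circular section, d ≥ √(4A/π) = 55.69 mm.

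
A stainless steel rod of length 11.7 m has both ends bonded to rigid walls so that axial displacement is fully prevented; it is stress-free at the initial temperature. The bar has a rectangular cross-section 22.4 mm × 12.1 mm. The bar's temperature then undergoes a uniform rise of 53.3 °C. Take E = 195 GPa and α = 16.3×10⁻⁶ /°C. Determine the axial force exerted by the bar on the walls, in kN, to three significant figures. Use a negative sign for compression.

-45.9 kN

Free thermal expansion αLΔT = 16.3e-6 · 11700 · 53.3 = 10.16 mm.
The walls impose strain ε = −(10.16)/11700 = -8.6879e-04; σ = Eε = 195000 · -8.6879e-04 = -169.4 MPa.
Wall reaction R = σ·A = -169.4·271 = -45920 N = -45.92 kN.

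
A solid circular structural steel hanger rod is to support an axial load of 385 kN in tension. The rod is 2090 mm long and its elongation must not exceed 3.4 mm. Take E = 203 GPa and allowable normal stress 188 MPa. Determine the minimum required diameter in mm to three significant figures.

Required area A ≥ P/σ_allow = 385000/188 = 2048 mm².
For a solid circular section, d ≥ √(4A/π) = 51.06 mm.
Elongation limit: A ≥ PL/(Eδ_allow) = 385000·2090/(203000·3.4) = 1166 mm² ⇒ d ≥ 38.53 mm.
The stress limit governs.

51.1 mm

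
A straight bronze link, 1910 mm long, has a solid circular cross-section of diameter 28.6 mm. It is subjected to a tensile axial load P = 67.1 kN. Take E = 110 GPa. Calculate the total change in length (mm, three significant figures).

1.81 mm

A = 642.4 mm².
δ_mech = NL/(AE) = 67100·1910/(642.4·110000) = 1.814 mm.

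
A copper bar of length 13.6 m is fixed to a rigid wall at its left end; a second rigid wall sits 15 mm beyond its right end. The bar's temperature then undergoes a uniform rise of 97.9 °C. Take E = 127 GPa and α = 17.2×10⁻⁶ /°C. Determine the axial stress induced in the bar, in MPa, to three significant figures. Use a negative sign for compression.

-73.8 MPa

Free thermal expansion αLΔT = 17.2e-6 · 13600 · 97.9 = 22.9 mm.
The walls engage after the gap closes; constrained expansion = 22.9 − 15 = 7.901 mm.
The walls impose strain ε = −(7.901)/13600 = -5.8094e-04; σ = Eε = 127000 · -5.8094e-04 = -73.78 MPa.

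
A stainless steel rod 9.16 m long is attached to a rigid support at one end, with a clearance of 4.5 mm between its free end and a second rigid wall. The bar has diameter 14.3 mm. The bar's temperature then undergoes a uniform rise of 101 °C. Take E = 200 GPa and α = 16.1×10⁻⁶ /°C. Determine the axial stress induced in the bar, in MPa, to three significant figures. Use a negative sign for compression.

Free thermal expansion αLΔT = 16.1e-6 · 9160 · 101 = 14.9 mm.
The walls engage after the gap closes; constrained expansion = 14.9 − 4.5 = 10.4 mm.
The walls impose strain ε = −(10.4)/9160 = -1.1348e-03; σ = Eε = 200000 · -1.1348e-03 = -227 MPa.

-227 MPa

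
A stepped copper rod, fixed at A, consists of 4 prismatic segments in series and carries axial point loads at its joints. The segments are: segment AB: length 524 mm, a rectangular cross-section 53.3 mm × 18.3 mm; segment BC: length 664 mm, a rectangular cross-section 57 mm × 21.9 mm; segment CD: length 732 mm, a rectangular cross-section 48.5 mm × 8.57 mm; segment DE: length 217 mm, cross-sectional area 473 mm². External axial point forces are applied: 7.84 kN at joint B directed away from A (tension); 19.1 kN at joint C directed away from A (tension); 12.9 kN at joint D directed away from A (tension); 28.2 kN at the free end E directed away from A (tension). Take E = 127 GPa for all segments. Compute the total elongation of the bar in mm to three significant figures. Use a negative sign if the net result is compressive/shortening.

1.21 mm

Internal axial forces (sectioning from the free end, tension +): N_DE = 28.2 kN, N_CD = 41.1 kN, N_BC = 60.2 kN, N_AB = 68.04 kN.
A_AB = 975.4 mm².
A_BC = 1248 mm².
A_CD = 415.6 mm².
δ_AB = 68040·524/(975.4·127000) = 0.2878 mm
δ_BC = 60200·664/(1248·127000) = 0.2521 mm
δ_CD = 41100·732/(415.6·127000) = 0.5699 mm
δ_DE = 28200·217/(473·127000) = 0.1019 mm
δ = Σδ_i = 1.212 mm.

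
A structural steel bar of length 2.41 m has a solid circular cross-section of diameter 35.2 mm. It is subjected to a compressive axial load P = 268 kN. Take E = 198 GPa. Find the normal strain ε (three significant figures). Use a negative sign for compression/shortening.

-0.00139

A = 973.1 mm².
σ = N/A = -275.4 MPa; ε = σ/E = -275.4/198000 = -1.391e-03.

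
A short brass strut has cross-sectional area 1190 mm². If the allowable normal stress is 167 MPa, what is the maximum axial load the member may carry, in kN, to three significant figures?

199 kN

P_max = σ_allow · A = 167 · 1190 = 198700 N = 198.7 kN.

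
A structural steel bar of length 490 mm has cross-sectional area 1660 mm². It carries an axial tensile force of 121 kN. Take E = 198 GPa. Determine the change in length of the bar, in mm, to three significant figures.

0.180 mm

δ_mech = NL/(AE) = 121000·490/(1660·198000) = 0.1804 mm.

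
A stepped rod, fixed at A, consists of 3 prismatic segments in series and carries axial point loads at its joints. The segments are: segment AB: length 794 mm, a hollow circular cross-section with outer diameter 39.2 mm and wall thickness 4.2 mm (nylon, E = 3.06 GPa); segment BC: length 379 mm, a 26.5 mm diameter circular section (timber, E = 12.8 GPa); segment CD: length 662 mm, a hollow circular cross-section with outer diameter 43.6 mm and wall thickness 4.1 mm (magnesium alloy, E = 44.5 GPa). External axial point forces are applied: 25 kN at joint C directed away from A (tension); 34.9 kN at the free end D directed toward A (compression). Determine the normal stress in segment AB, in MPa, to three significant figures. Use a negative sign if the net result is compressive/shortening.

-21.4 MPa

Internal axial forces (sectioning from the free end, tension +): N_CD = -34.9 kN, N_BC = -9.9 kN, N_AB = -9.9 kN.
A_AB = 461.8 mm².
σ_AB = N_AB/A_AB = -9900/461.8 = -21.44 MPa.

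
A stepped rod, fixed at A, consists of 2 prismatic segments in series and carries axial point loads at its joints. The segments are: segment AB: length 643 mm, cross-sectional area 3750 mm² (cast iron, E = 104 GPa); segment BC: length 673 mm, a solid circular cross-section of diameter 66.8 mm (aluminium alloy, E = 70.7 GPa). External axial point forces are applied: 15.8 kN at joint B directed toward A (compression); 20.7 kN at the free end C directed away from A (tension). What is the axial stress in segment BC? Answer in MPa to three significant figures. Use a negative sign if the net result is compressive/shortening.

Internal axial forces (sectioning from the free end, tension +): N_BC = 20.7 kN, N_AB = 4.9 kN.
A_BC = 3505 mm².
σ_BC = N_BC/A_BC = 20700/3505 = 5.906 MPa.

5.91 MPa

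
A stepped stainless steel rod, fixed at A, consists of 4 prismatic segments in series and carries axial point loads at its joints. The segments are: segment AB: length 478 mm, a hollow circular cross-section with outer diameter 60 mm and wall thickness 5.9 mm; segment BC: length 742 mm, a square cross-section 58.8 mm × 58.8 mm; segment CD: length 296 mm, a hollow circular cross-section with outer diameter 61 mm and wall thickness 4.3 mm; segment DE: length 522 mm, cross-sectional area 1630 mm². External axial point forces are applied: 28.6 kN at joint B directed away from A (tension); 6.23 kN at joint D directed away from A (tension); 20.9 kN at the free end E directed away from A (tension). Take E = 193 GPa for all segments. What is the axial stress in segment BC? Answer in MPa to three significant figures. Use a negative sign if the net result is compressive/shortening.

7.85 MPa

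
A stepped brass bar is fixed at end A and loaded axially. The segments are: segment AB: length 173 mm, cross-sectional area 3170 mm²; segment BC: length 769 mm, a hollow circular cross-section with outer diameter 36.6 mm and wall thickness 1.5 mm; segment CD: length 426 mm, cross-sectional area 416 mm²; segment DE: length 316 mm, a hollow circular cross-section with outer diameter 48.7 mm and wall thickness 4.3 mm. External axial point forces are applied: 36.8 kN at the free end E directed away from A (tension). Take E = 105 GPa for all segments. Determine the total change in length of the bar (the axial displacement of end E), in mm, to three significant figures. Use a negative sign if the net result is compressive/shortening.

2.19 mm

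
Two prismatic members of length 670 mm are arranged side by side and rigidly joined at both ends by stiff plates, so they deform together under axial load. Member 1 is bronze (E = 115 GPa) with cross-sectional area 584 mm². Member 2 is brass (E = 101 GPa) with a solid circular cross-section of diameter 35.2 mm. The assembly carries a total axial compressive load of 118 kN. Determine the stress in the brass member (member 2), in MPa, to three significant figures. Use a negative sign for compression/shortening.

-72.0 MPa

A_2 = 973.1 mm².
Equal strain + equilibrium ⇒ each member carries load in proportion to AE: A₁E₁ = 67160000 N, A₂E₂ = 98290000 N, ΣAE = 165400000 N.
σ₂ = P·E₂/ΣAE = -118000·101000/165400000 = -72.04 MPa.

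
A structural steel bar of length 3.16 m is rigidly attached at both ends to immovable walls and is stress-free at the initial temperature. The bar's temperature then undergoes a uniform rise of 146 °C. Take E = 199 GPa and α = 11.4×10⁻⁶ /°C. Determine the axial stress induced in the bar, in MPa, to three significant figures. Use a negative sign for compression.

Free thermal expansion αLΔT = 11.4e-6 · 3160 · 146 = 5.26 mm.
The walls impose strain ε = −(5.26)/3160 = -1.6644e-03; σ = Eε = 199000 · -1.6644e-03 = -331.2 MPa.

-331 MPa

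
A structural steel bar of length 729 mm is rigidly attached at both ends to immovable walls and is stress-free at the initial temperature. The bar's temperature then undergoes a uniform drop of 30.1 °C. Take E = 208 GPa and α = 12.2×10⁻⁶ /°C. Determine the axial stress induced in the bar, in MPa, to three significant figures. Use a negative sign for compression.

Free thermal expansion αLΔT = 12.2e-6 · 729 · -30.1 = -0.2677 mm.
The walls impose strain ε = −(-0.2677)/729 = 3.6722e-04; σ = Eε = 208000 · 3.6722e-04 = 76.38 MPa.

76.4 MPa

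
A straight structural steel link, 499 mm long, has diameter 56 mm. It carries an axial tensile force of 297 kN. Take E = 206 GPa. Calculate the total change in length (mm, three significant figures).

A = 2463 mm².
δ_mech = NL/(AE) = 297000·499/(2463·206000) = 0.2921 mm.

0.292 mm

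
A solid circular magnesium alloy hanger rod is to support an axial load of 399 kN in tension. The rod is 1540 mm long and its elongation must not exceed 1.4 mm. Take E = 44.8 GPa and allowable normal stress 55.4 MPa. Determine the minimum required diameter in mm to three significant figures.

Required area A ≥ P/σ_allow = 399000/55.4 = 7202 mm².
For a solid circular section, d ≥ √(4A/π) = 95.76 mm.
Elongation limit: A ≥ PL/(Eδ_allow) = 399000·1540/(44800·1.4) = 9797 mm² ⇒ d ≥ 111.7 mm.
The elongation limit governs.

112 mm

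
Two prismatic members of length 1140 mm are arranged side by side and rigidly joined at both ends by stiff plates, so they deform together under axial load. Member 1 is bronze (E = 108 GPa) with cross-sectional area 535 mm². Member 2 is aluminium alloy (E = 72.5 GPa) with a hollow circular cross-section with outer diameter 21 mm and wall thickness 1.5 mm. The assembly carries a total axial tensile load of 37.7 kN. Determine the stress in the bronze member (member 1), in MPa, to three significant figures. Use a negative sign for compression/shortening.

63.2 MPa

A_2 = 91.89 mm².
Equal strain + equilibrium ⇒ each member carries load in proportion to AE: A₁E₁ = 57780000 N, A₂E₂ = 6662000 N, ΣAE = 64440000 N.
σ₁ = P·E₁/ΣAE = 37700·108000/64440000 = 63.18 MPa.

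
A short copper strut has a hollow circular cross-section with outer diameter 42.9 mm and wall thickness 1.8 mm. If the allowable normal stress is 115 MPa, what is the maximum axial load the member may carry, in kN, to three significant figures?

A = 232.4 mm².
P_max = σ_allow · A = 115 · 232.4 = 26730 N = 26.73 kN.

26.7 kN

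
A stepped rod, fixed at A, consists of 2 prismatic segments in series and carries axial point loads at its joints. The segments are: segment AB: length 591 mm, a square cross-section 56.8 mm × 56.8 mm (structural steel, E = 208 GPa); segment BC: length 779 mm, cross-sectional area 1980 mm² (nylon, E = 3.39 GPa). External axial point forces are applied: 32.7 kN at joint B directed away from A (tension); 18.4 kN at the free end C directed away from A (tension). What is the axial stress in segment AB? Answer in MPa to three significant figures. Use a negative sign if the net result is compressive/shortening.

15.8 MPa

Internal axial forces (sectioning from the free end, tension +): N_BC = 18.4 kN, N_AB = 51.1 kN.
A_AB = 3226 mm².
σ_AB = N_AB/A_AB = 51100/3226 = 15.84 MPa.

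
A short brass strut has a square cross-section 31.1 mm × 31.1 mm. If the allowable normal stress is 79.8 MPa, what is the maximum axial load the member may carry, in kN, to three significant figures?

A = 967.2 mm².
P_max = σ_allow · A = 79.8 · 967.2 = 77180 N = 77.18 kN.

77.2 kN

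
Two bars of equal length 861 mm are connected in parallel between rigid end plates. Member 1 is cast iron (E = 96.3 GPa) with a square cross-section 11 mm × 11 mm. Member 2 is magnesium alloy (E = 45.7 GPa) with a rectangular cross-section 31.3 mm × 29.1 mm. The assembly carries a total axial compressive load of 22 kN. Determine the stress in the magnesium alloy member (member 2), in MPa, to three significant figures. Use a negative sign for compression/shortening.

-18.9 MPa

A_1 = 121 mm².
A_2 = 910.8 mm².
Equal strain + equilibrium ⇒ each member carries load in proportion to AE: A₁E₁ = 11650000 N, A₂E₂ = 41620000 N, ΣAE = 53280000 N.
σ₂ = P·E₂/ΣAE = -22000·45700/53280000 = -18.87 MPa.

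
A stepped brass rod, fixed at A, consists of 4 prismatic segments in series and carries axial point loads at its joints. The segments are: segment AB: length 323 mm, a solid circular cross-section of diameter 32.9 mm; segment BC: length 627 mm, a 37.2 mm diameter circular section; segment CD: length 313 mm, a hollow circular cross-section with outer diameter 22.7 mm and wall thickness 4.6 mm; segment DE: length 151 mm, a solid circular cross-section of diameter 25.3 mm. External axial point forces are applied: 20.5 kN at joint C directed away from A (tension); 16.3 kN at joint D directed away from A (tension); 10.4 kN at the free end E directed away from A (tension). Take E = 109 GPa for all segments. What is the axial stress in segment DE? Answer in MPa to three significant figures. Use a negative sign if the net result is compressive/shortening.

20.7 MPa

Internal axial forces (sectioning from the free end, tension +): N_DE = 10.4 kN, N_CD = 26.7 kN, N_BC = 47.2 kN, N_AB = 47.2 kN.
A_DE = 502.7 mm².
σ_DE = N_DE/A_DE = 10400/502.7 = 20.69 MPa.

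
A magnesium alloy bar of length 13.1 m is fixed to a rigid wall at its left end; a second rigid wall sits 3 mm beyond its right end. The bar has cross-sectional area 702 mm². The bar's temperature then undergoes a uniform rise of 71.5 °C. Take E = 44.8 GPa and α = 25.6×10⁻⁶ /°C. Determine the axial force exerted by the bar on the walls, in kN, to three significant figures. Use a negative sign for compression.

Free thermal expansion αLΔT = 25.6e-6 · 13100 · 71.5 = 23.98 mm.
The walls engage after the gap closes; constrained expansion = 23.98 − 3 = 20.98 mm.
The walls impose strain ε = −(20.98)/13100 = -1.6014e-03; σ = Eε = 44800 · -1.6014e-03 = -71.74 MPa.
Wall reaction R = σ·A = -71.74·702 = -50360 N = -50.36 kN.

-50.4 kN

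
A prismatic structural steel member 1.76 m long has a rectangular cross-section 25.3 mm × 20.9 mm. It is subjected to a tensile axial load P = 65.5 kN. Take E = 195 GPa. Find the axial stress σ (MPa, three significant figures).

A = 528.8 mm².
σ = N/A = 65500/528.8 = 123.9 MPa.

124 MPa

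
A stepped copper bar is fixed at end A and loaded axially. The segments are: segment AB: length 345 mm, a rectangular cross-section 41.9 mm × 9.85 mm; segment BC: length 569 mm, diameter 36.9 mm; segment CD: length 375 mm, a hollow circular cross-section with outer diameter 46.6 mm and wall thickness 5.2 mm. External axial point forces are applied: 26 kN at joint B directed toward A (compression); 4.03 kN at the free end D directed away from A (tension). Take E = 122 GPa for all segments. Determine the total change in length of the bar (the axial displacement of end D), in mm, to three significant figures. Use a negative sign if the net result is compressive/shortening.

-0.115 mm

Internal axial forces (sectioning from the free end, tension +): N_CD = 4.03 kN, N_BC = 4.03 kN, N_AB = -21.97 kN.
A_AB = 412.7 mm².
A_BC = 1069 mm².
A_CD = 676.3 mm².
δ_AB = -21970·345/(412.7·122000) = -0.1505 mm
δ_BC = 4030·569/(1069·122000) = 0.01758 mm
δ_CD = 4030·375/(676.3·122000) = 0.01832 mm
δ = Σδ_i = -0.1146 mm.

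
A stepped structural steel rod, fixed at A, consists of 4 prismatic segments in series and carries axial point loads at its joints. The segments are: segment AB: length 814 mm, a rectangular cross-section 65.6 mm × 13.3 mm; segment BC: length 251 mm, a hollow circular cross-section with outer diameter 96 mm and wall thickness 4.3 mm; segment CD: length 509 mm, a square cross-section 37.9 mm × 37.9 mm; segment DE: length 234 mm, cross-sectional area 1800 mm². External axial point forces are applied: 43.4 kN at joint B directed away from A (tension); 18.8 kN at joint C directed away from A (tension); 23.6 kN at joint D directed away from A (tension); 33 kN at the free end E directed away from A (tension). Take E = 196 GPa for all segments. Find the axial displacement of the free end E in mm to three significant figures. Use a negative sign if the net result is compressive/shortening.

0.768 mm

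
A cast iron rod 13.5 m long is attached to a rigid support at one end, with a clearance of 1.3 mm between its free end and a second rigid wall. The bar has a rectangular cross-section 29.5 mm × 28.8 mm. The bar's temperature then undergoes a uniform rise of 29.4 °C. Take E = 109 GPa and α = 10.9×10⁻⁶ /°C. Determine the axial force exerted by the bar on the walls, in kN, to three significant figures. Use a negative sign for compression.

Free thermal expansion αLΔT = 10.9e-6 · 13500 · 29.4 = 4.326 mm.
The walls engage after the gap closes; constrained expansion = 4.326 − 1.3 = 3.026 mm.
The walls impose strain ε = −(3.026)/13500 = -2.2416e-04; σ = Eε = 109000 · -2.2416e-04 = -24.43 MPa.
Wall reaction R = σ·A = -24.43·849.6 = -20760 N = -20.76 kN.

-20.8 kN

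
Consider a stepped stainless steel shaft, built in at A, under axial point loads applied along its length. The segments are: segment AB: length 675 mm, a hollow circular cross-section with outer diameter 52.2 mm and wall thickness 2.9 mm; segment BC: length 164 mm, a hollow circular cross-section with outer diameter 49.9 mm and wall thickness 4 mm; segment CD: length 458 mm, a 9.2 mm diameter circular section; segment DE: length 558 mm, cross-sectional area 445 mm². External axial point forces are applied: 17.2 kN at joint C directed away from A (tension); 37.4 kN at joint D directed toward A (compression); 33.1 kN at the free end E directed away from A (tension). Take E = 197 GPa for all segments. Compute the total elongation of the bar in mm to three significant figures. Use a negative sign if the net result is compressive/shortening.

Internal axial forces (sectioning from the free end, tension +): N_DE = 33.1 kN, N_CD = -4.3 kN, N_BC = 12.9 kN, N_AB = 12.9 kN.
A_AB = 449.2 mm².
A_BC = 576.8 mm².
A_CD = 66.48 mm².
δ_AB = 12900·675/(449.2·197000) = 0.09841 mm
δ_BC = 12900·164/(576.8·197000) = 0.01862 mm
δ_CD = -4300·458/(66.48·197000) = -0.1504 mm
δ_DE = 33100·558/(445·197000) = 0.2107 mm
δ = Σδ_i = 0.1773 mm.

0.177 mm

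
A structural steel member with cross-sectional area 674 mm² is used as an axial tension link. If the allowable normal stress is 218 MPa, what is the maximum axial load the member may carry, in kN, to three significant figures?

147 kN

P_max = σ_allow · A = 218 · 674 = 146900 N = 146.9 kN.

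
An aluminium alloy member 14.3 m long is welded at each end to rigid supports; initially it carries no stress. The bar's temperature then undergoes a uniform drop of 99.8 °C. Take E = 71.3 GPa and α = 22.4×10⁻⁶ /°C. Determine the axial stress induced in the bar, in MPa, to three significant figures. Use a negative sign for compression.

Free thermal expansion αLΔT = 22.4e-6 · 14300 · -99.8 = -31.97 mm.
The walls impose strain ε = −(-31.97)/14300 = 2.2355e-03; σ = Eε = 71300 · 2.2355e-03 = 159.4 MPa.

159 MPa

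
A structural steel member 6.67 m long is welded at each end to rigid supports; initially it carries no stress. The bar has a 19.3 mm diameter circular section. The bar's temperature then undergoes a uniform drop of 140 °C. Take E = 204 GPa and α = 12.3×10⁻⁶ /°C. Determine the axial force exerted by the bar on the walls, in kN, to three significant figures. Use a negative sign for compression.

103 kN

Free thermal expansion αLΔT = 12.3e-6 · 6670 · -140 = -11.49 mm.
The walls impose strain ε = −(-11.49)/6670 = 1.7220e-03; σ = Eε = 204000 · 1.7220e-03 = 351.3 MPa.
Wall reaction R = σ·A = 351.3·292.6 = 102800 N = 102.8 kN.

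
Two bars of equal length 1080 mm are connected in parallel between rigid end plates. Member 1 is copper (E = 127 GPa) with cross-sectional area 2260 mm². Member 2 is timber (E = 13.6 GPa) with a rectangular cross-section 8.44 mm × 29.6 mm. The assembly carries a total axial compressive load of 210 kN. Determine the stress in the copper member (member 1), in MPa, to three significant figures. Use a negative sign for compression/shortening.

-91.8 MPa

A_2 = 249.8 mm².
Equal strain + equilibrium ⇒ each member carries load in proportion to AE: A₁E₁ = 287000000 N, A₂E₂ = 3398000 N, ΣAE = 290400000 N.
σ₁ = P·E₁/ΣAE = -210000·127000/290400000 = -91.83 MPa.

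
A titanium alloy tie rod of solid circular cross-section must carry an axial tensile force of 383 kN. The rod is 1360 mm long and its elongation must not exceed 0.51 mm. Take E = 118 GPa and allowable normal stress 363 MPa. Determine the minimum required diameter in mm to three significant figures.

105 mm

Required area A ≥ P/σ_allow = 383000/363 = 1055 mm².
For a solid circular section, d ≥ √(4A/π) = 36.65 mm.
Elongation limit: A ≥ PL/(Eδ_allow) = 383000·1360/(118000·0.51) = 8655 mm² ⇒ d ≥ 105 mm.
The elongation limit governs.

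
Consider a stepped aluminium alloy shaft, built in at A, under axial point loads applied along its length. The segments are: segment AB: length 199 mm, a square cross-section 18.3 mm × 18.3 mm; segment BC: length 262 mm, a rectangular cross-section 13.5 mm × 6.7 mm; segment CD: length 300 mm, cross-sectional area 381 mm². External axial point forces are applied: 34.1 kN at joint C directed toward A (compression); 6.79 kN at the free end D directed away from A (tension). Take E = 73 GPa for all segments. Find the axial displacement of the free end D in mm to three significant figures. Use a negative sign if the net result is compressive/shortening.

Internal axial forces (sectioning from the free end, tension +): N_CD = 6.79 kN, N_BC = -27.31 kN, N_AB = -27.31 kN.
A_AB = 334.9 mm².
A_BC = 90.45 mm².
δ_AB = -27310·199/(334.9·73000) = -0.2223 mm
δ_BC = -27310·262/(90.45·73000) = -1.084 mm
δ_CD = 6790·300/(381·73000) = 0.07324 mm
δ = Σδ_i = -1.233 mm.

-1.23 mm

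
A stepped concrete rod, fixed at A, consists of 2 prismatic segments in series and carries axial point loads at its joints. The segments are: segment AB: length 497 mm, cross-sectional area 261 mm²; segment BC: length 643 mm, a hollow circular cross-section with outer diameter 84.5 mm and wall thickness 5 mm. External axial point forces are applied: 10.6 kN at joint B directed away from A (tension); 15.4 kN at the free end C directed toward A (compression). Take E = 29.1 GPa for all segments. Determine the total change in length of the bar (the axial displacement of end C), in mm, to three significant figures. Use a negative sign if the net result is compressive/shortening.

Internal axial forces (sectioning from the free end, tension +): N_BC = -15.4 kN, N_AB = -4.8 kN.
A_BC = 1249 mm².
δ_AB = -4800·497/(261·29100) = -0.3141 mm
δ_BC = -15400·643/(1249·29100) = -0.2725 mm
δ = Σδ_i = -0.5866 mm.

-0.587 mm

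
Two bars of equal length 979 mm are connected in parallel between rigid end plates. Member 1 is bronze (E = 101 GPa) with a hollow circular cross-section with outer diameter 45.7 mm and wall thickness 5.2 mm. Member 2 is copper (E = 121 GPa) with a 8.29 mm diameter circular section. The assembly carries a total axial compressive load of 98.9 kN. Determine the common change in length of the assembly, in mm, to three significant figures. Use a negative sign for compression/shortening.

A_1 = 661.6 mm².
A_2 = 53.98 mm².
Equal strain + equilibrium ⇒ each member carries load in proportion to AE: A₁E₁ = 66820000 N, A₂E₂ = 6531000 N, ΣAE = 73350000 N.
δ = PL/ΣAE = -98900·979/73350000 = -1.32 mm.

-1.32 mm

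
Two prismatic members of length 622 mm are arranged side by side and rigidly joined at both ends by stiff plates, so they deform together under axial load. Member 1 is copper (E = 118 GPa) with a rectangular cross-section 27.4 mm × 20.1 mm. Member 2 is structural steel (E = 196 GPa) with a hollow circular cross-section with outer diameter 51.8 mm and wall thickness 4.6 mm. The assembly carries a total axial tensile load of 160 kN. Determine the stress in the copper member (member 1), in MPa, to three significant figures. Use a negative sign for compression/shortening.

95.0 MPa

A_1 = 550.7 mm².
A_2 = 682.1 mm².
Equal strain + equilibrium ⇒ each member carries load in proportion to AE: A₁E₁ = 64990000 N, A₂E₂ = 133700000 N, ΣAE = 198700000 N.
σ₁ = P·E₁/ΣAE = 160000·118000/198700000 = 95.03 MPa.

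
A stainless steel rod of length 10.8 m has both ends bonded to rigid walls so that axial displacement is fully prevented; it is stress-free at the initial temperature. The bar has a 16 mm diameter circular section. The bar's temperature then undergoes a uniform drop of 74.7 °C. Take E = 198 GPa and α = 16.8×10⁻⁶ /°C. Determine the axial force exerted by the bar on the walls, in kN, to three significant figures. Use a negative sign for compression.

50.0 kN

Free thermal expansion αLΔT = 16.8e-6 · 10800 · -74.7 = -13.55 mm.
The walls impose strain ε = −(-13.55)/10800 = 1.2550e-03; σ = Eε = 198000 · 1.2550e-03 = 248.5 MPa.
Wall reaction R = σ·A = 248.5·201.1 = 49960 N = 49.96 kN.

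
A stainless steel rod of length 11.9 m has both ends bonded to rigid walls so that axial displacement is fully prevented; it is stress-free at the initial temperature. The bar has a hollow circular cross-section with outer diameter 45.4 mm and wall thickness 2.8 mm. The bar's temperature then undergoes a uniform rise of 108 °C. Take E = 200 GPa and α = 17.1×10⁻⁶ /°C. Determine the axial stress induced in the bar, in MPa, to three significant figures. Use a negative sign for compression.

-369 MPa

Free thermal expansion αLΔT = 17.1e-6 · 11900 · 108 = 21.98 mm.
The walls impose strain ε = −(21.98)/11900 = -1.8468e-03; σ = Eε = 200000 · -1.8468e-03 = -369.4 MPa.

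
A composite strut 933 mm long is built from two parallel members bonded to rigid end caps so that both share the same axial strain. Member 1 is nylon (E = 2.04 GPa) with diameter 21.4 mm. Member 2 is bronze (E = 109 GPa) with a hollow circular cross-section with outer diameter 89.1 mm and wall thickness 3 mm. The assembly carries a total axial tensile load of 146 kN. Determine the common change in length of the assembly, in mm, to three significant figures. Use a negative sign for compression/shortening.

A_1 = 359.7 mm².
A_2 = 811.5 mm².
Equal strain + equilibrium ⇒ each member carries load in proportion to AE: A₁E₁ = 733700 N, A₂E₂ = 88450000 N, ΣAE = 89180000 N.
δ = PL/ΣAE = 146000·933/89180000 = 1.527 mm.

1.53 mm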